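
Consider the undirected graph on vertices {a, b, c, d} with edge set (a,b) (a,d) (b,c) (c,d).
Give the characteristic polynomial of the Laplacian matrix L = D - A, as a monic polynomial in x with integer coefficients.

With the vertex order [a, b, c, d], the degrees are [2, 2, 2, 2], giving D = diag(2, 2, 2, 2) and L = D - A. The eigenvalues of L are [0, 2, 2, 4]; the characteristic polynomial is the product of (x - lambda_i), which multiplies out to x^4 - 8x^3 + 20x^2 - 16x. Since p(0) = det(-L) = 0, x divides p(x). The largest eigenvalue, 4, is at most the vertex count 4.

x^4 - 8x^3 + 20x^2 - 16x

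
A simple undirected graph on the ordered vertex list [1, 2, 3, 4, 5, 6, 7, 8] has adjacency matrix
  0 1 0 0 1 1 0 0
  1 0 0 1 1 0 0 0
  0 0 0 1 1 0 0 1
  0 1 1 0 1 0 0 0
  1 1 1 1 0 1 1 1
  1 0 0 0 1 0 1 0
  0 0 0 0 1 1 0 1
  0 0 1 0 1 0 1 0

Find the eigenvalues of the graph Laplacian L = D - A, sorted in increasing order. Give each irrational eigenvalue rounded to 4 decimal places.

[0, 1.7530, 1.7530, 3.4450, 3.4450, 4.8019, 4.8019, 8]

Each diagonal entry of L is the vertex degree and each off-diagonal entry is -1 where an edge is present, 0 otherwise; in the order [1, 2, 3, 4, 5, 6, 7, 8] the diagonal is [3, 3, 3, 3, 7, 3, 3, 3]. Diagonalising L (or applying a numerical eigensolver to the 8x8 matrix) gives the spectrum above. The largest eigenvalue, 8, is at most the vertex count 8.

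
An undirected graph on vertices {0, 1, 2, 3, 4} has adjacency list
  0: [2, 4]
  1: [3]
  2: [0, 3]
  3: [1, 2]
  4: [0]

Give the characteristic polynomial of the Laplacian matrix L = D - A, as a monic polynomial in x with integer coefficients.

Each diagonal entry of L is the vertex degree and each off-diagonal entry is -1 where an edge is present, 0 otherwise; in the order [0, 1, 2, 3, 4] the diagonal is [2, 1, 2, 2, 1]. L has integer entries, so p(x) = det(xI - L) has integer coefficients. Expanding the determinant yields x^5 - 8x^4 + 21x^3 - 20x^2 + 5x. The coefficient of x^4 equals -trace(L) = -8, matching the sum of degrees. The eigenvalues sum to 8, which equals trace(L) = 2|E|. By the matrix-tree theorem the graph has (1/5) * product of the nonzero eigenvalues = 1 spanning tree.

x^5 - 8x^4 + 21x^3 - 20x^2 + 5x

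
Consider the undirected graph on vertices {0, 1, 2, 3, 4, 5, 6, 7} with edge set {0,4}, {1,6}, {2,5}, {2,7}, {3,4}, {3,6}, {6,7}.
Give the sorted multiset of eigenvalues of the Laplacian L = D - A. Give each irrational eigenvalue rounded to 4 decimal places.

Each diagonal entry of L is the vertex degree and each off-diagonal entry is -1 where an edge is present, 0 otherwise; in the order [0, 1, 2, 3, 4, 5, 6, 7] the diagonal is [1, 1, 2, 2, 2, 1, 3, 2]. The multiplicity of 0 as a Laplacian eigenvalue equals the number of connected components. By the matrix-tree theorem the graph has (1/8) * product of the nonzero eigenvalues = 1 spanning tree.

[0, 0.1981, 0.4915, 1.3204, 1.5550, 2.8258, 3.2470, 4.3623]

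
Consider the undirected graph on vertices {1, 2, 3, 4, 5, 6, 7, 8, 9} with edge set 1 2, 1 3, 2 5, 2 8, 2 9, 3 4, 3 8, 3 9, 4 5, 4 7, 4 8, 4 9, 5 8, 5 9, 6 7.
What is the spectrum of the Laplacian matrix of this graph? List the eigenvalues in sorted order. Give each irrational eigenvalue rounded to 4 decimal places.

Reading degrees in the order [1, 2, 3, 4, 5, 6, 7, 8, 9] gives [2, 4, 4, 5, 4, 1, 2, 4, 4]; set D = diag(2, 4, 4, 5, 4, 1, 2, 4, 4) and form L = D - A. Diagonalising L (or applying a numerical eigensolver to the 9x9 matrix) gives the spectrum above. The single zero eigenvalue shows the graph is connected.

[0, 0.4142, 1.8553, 2.4998, 3.5487, 4, 4.9787, 6.1648, 6.5385]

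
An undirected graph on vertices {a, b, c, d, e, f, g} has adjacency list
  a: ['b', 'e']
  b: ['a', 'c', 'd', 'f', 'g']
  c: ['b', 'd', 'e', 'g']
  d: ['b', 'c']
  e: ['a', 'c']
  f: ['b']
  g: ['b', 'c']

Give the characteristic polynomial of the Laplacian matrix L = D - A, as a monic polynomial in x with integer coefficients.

Reading degrees in the order [a, b, c, d, e, f, g] gives [2, 5, 4, 2, 2, 1, 2]; set D = diag(2, 5, 4, 2, 2, 1, 2) and form L = D - A. Computing det(xI - L) by cofactor expansion (or equivalently via sum-over-permutations) gives x^7 - 18x^6 + 124x^5 - 416x^4 + 718x^3 - 606x^2 + 196x. The constant term is 0 because L is singular (the all-ones vector lies in its kernel). There is one zero in the spectrum, matching the 1 component.

x^7 - 18x^6 + 124x^5 - 416x^4 + 718x^3 - 606x^2 + 196x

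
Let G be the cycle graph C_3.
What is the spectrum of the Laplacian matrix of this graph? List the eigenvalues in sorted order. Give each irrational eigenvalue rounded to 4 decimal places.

[0, 3, 3]

The graph has 3 vertices and degree multiset [2, 2, 2]; D is the diagonal matrix of degrees and L = D - A. Since every row of L sums to 0, the all-ones vector is in the kernel and 0 is an eigenvalue. By the matrix-tree theorem the graph has (1/3) * product of the nonzero eigenvalues = 3 spanning trees.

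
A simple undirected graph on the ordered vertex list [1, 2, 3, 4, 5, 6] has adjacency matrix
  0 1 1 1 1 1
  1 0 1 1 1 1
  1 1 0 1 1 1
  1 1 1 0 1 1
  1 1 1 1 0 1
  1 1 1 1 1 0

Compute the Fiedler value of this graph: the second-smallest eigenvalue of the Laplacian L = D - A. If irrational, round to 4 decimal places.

6

With the vertex order [1, 2, 3, 4, 5, 6], the degrees are [5, 5, 5, 5, 5, 5], giving D = diag(5, 5, 5, 5, 5, 5) and L = D - A. The sorted Laplacian eigenvalues are [0, 6, 6, 6, 6, 6]; the algebraic connectivity is the second entry, 6. There is one zero in the spectrum, matching the 1 component.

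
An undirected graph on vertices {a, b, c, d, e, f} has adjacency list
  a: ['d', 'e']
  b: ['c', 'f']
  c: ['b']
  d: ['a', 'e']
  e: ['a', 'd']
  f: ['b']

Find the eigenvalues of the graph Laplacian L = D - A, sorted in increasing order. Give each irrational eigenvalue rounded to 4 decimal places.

[0, 0, 1, 3, 3, 3]

Reading degrees in the order [a, b, c, d, e, f] gives [2, 2, 1, 2, 2, 1]; set D = diag(2, 2, 1, 2, 2, 1) and form L = D - A. Diagonalising L (or applying a numerical eigensolver to the 6x6 matrix) gives the spectrum above. The 2 zero eigenvalues correspond to the 2 connected components. There are 2 zeros in the spectrum, matching the 2 components.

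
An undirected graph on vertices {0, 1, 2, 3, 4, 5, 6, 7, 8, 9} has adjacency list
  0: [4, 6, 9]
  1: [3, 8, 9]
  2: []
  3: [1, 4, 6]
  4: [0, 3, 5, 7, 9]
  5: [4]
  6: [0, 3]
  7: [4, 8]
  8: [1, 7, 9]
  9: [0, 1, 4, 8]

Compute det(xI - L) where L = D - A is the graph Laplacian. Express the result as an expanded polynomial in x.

Reading degrees in the order [0, 1, 2, 3, 4, 5, 6, 7, 8, 9] gives [3, 3, 0, 3, 5, 1, 2, 2, 3, 4]; set D = diag(3, 3, 0, 3, 5, 1, 2, 2, 3, 4) and form L = D - A. L has integer entries, so p(x) = det(xI - L) has integer coefficients. Expanding the determinant yields x^10 - 26x^9 + 282x^8 - 1660x^7 + 5775x^6 - 12100x^5 + 14833x^4 - 9676x^3 + 2565x^2. Since p(0) = det(-L) = 0, x divides p(x). There are 2 zeros in the spectrum, matching the 2 components.

x^10 - 26x^9 + 282x^8 - 1660x^7 + 5775x^6 - 12100x^5 + 14833x^4 - 9676x^3 + 2565x^2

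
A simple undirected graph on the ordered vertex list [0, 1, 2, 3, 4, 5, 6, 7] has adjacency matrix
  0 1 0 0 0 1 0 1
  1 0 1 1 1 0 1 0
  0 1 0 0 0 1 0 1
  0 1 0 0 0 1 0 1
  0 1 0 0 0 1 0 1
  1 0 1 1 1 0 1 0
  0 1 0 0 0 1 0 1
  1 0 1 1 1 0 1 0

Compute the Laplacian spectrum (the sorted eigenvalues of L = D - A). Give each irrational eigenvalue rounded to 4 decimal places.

[0, 3, 3, 3, 3, 5, 5, 8]

Reading degrees in the order [0, 1, 2, 3, 4, 5, 6, 7] gives [3, 5, 3, 3, 3, 5, 3, 5]; set D = diag(3, 5, 3, 3, 3, 5, 3, 5) and form L = D - A. Diagonalising L (or applying a numerical eigensolver to the 8x8 matrix) gives the spectrum above. The eigenvalues sum to 30, which equals trace(L) = 2|E|.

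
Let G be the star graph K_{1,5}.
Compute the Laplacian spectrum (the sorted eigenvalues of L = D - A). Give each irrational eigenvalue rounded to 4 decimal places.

The graph has 6 vertices and degree multiset [5, 1, 1, 1, 1, 1]; D is the diagonal matrix of degrees and L = D - A. Since every row of L sums to 0, the all-ones vector is in the kernel and 0 is an eigenvalue. The single zero eigenvalue shows the graph is connected. There is one zero in the spectrum, matching the 1 component. By the matrix-tree theorem the graph has (1/6) * product of the nonzero eigenvalues = 1 spanning tree.

[0, 1, 1, 1, 1, 6]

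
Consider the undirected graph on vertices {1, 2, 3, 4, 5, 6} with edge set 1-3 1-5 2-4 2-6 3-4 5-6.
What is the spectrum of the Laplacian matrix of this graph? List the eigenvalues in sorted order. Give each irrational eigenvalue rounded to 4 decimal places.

[0, 1, 1, 3, 3, 4]

Each diagonal entry of L is the vertex degree and each off-diagonal entry is -1 where an edge is present, 0 otherwise; in the order [1, 2, 3, 4, 5, 6] the diagonal is [2, 2, 2, 2, 2, 2]. L is symmetric positive semidefinite, so every eigenvalue is real and nonnegative. The single zero eigenvalue shows the graph is connected. By the matrix-tree theorem the graph has (1/6) * product of the nonzero eigenvalues = 6 spanning trees. The eigenvalues sum to 12, which equals trace(L) = 2|E|.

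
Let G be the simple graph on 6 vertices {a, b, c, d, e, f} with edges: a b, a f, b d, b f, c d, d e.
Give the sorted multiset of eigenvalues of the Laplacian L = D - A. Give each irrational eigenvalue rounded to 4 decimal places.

Each diagonal entry of L is the vertex degree and each off-diagonal entry is -1 where an edge is present, 0 otherwise; in the order [a, b, c, d, e, f] the diagonal is [2, 3, 1, 3, 1, 2]. L is symmetric positive semidefinite, so every eigenvalue is real and nonnegative. The single zero eigenvalue shows the graph is connected. The largest eigenvalue, 4.5616, is at most the vertex count 6.

[0, 0.4384, 1, 3, 3, 4.5616]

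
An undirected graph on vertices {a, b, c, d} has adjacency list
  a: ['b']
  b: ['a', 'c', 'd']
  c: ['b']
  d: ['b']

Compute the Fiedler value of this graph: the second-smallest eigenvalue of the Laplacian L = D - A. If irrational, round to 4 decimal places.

With the vertex order [a, b, c, d], the degrees are [1, 3, 1, 1], giving D = diag(1, 3, 1, 1) and L = D - A. Computing the eigenvalues of L and sorting gives [0, 1, 1, 4]. The Fiedler value lambda_2 = 1 is strictly positive, so the graph is connected.

1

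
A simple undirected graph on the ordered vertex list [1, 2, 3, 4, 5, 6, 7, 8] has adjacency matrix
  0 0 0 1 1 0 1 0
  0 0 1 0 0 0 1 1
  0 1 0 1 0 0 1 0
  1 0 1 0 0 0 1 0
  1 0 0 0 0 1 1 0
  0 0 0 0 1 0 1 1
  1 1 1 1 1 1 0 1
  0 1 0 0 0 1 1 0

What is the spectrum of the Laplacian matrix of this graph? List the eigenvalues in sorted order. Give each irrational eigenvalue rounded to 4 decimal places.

With the vertex order [1, 2, 3, 4, 5, 6, 7, 8], the degrees are [3, 3, 3, 3, 3, 3, 7, 3], giving D = diag(3, 3, 3, 3, 3, 3, 7, 3) and L = D - A. L is symmetric positive semidefinite, so every eigenvalue is real and nonnegative. The single zero eigenvalue shows the graph is connected. The largest eigenvalue, 8, is at most the vertex count 8.

[0, 1.7530, 1.7530, 3.4450, 3.4450, 4.8019, 4.8019, 8]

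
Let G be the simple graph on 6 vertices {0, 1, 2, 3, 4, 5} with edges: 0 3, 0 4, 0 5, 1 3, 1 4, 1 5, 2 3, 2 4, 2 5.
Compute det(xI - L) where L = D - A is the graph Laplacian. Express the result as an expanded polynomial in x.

Each diagonal entry of L is the vertex degree and each off-diagonal entry is -1 where an edge is present, 0 otherwise; in the order [0, 1, 2, 3, 4, 5] the diagonal is [3, 3, 3, 3, 3, 3]. The eigenvalues of L are [0, 3, 3, 3, 3, 6]; the characteristic polynomial is the product of (x - lambda_i), which multiplies out to x^6 - 18x^5 + 126x^4 - 432x^3 + 729x^2 - 486x. The coefficient of x^5 equals -trace(L) = -18, matching the sum of degrees. By the matrix-tree theorem the graph has (1/6) * product of the nonzero eigenvalues = 81 spanning trees.

x^6 - 18x^5 + 126x^4 - 432x^3 + 729x^2 - 486x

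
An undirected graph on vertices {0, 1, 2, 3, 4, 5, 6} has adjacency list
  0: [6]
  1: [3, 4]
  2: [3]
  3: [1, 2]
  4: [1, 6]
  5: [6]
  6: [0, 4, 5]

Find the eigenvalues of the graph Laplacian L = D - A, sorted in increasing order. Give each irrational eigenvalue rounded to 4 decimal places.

[0, 0.2254, 1, 1, 2.1859, 3.3604, 4.2283]

With the vertex order [0, 1, 2, 3, 4, 5, 6], the degrees are [1, 2, 1, 2, 2, 1, 3], giving D = diag(1, 2, 1, 2, 2, 1, 3) and L = D - A. Since every row of L sums to 0, the all-ones vector is in the kernel and 0 is an eigenvalue.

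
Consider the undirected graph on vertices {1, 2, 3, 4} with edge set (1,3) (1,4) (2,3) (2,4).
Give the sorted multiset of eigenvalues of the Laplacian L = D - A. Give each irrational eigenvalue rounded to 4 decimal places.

Reading degrees in the order [1, 2, 3, 4] gives [2, 2, 2, 2]; set D = diag(2, 2, 2, 2) and form L = D - A. Since every row of L sums to 0, the all-ones vector is in the kernel and 0 is an eigenvalue. The single zero eigenvalue shows the graph is connected. By the matrix-tree theorem the graph has (1/4) * product of the nonzero eigenvalues = 4 spanning trees. The eigenvalues sum to 8, which equals trace(L) = 2|E|.

[0, 2, 2, 4]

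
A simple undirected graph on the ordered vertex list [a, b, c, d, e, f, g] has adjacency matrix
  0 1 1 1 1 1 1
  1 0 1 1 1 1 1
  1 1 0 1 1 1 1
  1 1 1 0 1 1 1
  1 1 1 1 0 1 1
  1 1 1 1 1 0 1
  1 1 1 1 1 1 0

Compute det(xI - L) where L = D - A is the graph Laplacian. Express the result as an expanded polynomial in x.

Reading degrees in the order [a, b, c, d, e, f, g] gives [6, 6, 6, 6, 6, 6, 6]; set D = diag(6, 6, 6, 6, 6, 6, 6) and form L = D - A. L has integer entries, so p(x) = det(xI - L) has integer coefficients. Expanding the determinant yields x^7 - 42x^6 + 735x^5 - 6860x^4 + 36015x^3 - 100842x^2 + 117649x. The constant term is 0 because L is singular (the all-ones vector lies in its kernel). The eigenvalues sum to 42, which equals trace(L) = 2|E|. By the matrix-tree theorem the graph has (1/7) * product of the nonzero eigenvalues = 16807 spanning trees.

x^7 - 42x^6 + 735x^5 - 6860x^4 + 36015x^3 - 100842x^2 + 117649x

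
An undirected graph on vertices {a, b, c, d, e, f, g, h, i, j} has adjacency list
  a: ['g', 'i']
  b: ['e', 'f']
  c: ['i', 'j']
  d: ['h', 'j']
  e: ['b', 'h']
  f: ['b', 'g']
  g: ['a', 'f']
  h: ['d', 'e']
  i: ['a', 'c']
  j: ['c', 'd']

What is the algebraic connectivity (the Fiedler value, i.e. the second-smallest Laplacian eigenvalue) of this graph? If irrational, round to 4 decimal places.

0.3820

With the vertex order [a, b, c, d, e, f, g, h, i, j], the degrees are [2, 2, 2, 2, 2, 2, 2, 2, 2, 2], giving D = diag(2, 2, 2, 2, 2, 2, 2, 2, 2, 2) and L = D - A. The sorted Laplacian eigenvalues are [0, 0.3820, 0.3820, 1.3820, 1.3820, 2.6180, 2.6180, 3.6180, 3.6180, 4]; the algebraic connectivity is the second entry, 0.3820. By the matrix-tree theorem the graph has (1/10) * product of the nonzero eigenvalues = 10 spanning trees.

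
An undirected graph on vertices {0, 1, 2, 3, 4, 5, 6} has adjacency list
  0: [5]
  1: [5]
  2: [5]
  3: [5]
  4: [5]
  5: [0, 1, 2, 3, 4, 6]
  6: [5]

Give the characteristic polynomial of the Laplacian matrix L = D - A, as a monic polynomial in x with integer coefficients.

x^7 - 12x^6 + 45x^5 - 80x^4 + 75x^3 - 36x^2 + 7x

With the vertex order [0, 1, 2, 3, 4, 5, 6], the degrees are [1, 1, 1, 1, 1, 6, 1], giving D = diag(1, 1, 1, 1, 1, 6, 1) and L = D - A. The eigenvalues of L are [0, 1, 1, 1, 1, 1, 7]; the characteristic polynomial is the product of (x - lambda_i), which multiplies out to x^7 - 12x^6 + 45x^5 - 80x^4 + 75x^3 - 36x^2 + 7x. Since p(0) = det(-L) = 0, x divides p(x). There is one zero in the spectrum, matching the 1 component.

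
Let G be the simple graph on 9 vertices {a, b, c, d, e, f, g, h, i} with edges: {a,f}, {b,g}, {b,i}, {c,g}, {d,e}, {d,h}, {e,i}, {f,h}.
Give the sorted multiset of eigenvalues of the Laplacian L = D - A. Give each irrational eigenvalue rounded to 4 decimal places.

[0, 0.1206, 0.4679, 1, 1.6527, 2.3473, 3, 3.5321, 3.8794]

Each diagonal entry of L is the vertex degree and each off-diagonal entry is -1 where an edge is present, 0 otherwise; in the order [a, b, c, d, e, f, g, h, i] the diagonal is [1, 2, 1, 2, 2, 2, 2, 2, 2]. Diagonalising L (or applying a numerical eigensolver to the 9x9 matrix) gives the spectrum above. The single zero eigenvalue shows the graph is connected. By the matrix-tree theorem the graph has (1/9) * product of the nonzero eigenvalues = 1 spanning tree.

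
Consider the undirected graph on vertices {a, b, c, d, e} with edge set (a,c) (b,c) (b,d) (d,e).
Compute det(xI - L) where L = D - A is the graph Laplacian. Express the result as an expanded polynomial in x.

Each diagonal entry of L is the vertex degree and each off-diagonal entry is -1 where an edge is present, 0 otherwise; in the order [a, b, c, d, e] the diagonal is [1, 2, 2, 2, 1]. L has integer entries, so p(x) = det(xI - L) has integer coefficients. Expanding the determinant yields x^5 - 8x^4 + 21x^3 - 20x^2 + 5x. The coefficient of x^4 equals -trace(L) = -8, matching the sum of degrees. There is one zero in the spectrum, matching the 1 component.

x^5 - 8x^4 + 21x^3 - 20x^2 + 5x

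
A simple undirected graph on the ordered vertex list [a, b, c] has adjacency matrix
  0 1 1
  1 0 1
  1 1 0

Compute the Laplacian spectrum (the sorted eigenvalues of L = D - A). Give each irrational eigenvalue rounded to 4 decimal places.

[0, 3, 3]

With the vertex order [a, b, c], the degrees are [2, 2, 2], giving D = diag(2, 2, 2) and L = D - A. Since every row of L sums to 0, the all-ones vector is in the kernel and 0 is an eigenvalue. The single zero eigenvalue shows the graph is connected. The largest eigenvalue, 3, is at most the vertex count 3.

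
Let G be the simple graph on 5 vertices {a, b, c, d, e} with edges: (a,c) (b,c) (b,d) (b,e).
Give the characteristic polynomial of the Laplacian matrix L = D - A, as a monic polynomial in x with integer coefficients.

x^5 - 8x^4 + 20x^3 - 18x^2 + 5x

With the vertex order [a, b, c, d, e], the degrees are [1, 3, 2, 1, 1], giving D = diag(1, 3, 2, 1, 1) and L = D - A. Computing det(xI - L) by cofactor expansion (or equivalently via sum-over-permutations) gives x^5 - 8x^4 + 20x^3 - 18x^2 + 5x. The constant term is 0 because L is singular (the all-ones vector lies in its kernel). The largest eigenvalue, 4.1701, is at most the vertex count 5.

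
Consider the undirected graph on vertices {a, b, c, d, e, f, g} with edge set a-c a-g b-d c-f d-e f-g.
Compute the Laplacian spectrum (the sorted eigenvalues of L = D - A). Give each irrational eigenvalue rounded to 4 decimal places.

[0, 0, 1, 2, 2, 3, 4]

Each diagonal entry of L is the vertex degree and each off-diagonal entry is -1 where an edge is present, 0 otherwise; in the order [a, b, c, d, e, f, g] the diagonal is [2, 1, 2, 2, 1, 2, 2]. Diagonalising L (or applying a numerical eigensolver to the 7x7 matrix) gives the spectrum above. The 2 zero eigenvalues correspond to the 2 connected components. The eigenvalues sum to 12, which equals trace(L) = 2|E|.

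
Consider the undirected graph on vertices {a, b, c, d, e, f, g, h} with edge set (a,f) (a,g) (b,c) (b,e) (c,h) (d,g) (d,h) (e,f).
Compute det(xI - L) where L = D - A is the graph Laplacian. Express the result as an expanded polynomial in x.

x^8 - 16x^7 + 104x^6 - 352x^5 + 660x^4 - 672x^3 + 336x^2 - 64x

Reading degrees in the order [a, b, c, d, e, f, g, h] gives [2, 2, 2, 2, 2, 2, 2, 2]; set D = diag(2, 2, 2, 2, 2, 2, 2, 2) and form L = D - A. L has integer entries, so p(x) = det(xI - L) has integer coefficients. Expanding the determinant yields x^8 - 16x^7 + 104x^6 - 352x^5 + 660x^4 - 672x^3 + 336x^2 - 64x. The coefficient of x^7 equals -trace(L) = -16, matching the sum of degrees. By the matrix-tree theorem the graph has (1/8) * product of the nonzero eigenvalues = 8 spanning trees. The eigenvalues sum to 16, which equals trace(L) = 2|E|.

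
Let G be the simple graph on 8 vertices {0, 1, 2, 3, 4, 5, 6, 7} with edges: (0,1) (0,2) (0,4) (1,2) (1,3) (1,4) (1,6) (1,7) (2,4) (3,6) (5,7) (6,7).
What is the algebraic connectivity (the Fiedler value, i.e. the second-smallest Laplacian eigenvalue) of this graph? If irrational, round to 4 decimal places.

Each diagonal entry of L is the vertex degree and each off-diagonal entry is -1 where an edge is present, 0 otherwise; in the order [0, 1, 2, 3, 4, 5, 6, 7] the diagonal is [3, 6, 3, 2, 3, 1, 3, 3]. Computing the eigenvalues of L and sorting gives [0, 0.6176, 1.2179, 2.7831, 4, 4, 4.3451, 7.0363]. The Fiedler value lambda_2 = 0.6176 is strictly positive, so the graph is connected.

0.6176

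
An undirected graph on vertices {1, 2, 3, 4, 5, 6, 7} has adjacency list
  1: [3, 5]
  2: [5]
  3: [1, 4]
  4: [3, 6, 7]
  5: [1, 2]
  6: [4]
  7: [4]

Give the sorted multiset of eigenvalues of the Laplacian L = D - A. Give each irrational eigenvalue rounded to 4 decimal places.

Each diagonal entry of L is the vertex degree and each off-diagonal entry is -1 where an edge is present, 0 otherwise; in the order [1, 2, 3, 4, 5, 6, 7] the diagonal is [2, 1, 2, 3, 2, 1, 1]. L is symmetric positive semidefinite, so every eigenvalue is real and nonnegative.

[0, 0.2254, 1, 1, 2.1859, 3.3604, 4.2283]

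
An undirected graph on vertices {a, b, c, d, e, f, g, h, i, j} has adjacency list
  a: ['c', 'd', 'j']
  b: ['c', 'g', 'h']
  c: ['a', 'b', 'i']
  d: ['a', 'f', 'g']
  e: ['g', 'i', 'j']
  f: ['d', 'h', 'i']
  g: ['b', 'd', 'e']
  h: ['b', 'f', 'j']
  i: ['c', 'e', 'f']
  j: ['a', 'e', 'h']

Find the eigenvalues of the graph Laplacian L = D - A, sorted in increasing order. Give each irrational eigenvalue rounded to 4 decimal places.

With the vertex order [a, b, c, d, e, f, g, h, i, j], the degrees are [3, 3, 3, 3, 3, 3, 3, 3, 3, 3], giving D = diag(3, 3, 3, 3, 3, 3, 3, 3, 3, 3) and L = D - A. Diagonalising L (or applying a numerical eigensolver to the 10x10 matrix) gives the spectrum above. The single zero eigenvalue shows the graph is connected. There is one zero in the spectrum, matching the 1 component.

[0, 2, 2, 2, 2, 2, 5, 5, 5, 5]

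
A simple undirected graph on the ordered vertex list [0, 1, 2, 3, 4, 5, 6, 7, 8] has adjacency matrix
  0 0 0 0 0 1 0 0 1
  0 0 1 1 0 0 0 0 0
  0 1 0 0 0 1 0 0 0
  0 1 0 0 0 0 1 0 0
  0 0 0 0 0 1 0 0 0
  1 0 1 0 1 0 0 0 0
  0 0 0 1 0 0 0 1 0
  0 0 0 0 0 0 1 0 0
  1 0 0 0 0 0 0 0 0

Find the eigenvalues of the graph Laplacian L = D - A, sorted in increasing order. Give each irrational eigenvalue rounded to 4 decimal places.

[0, 0.1404, 0.5362, 0.7754, 1.5803, 2.2449, 2.7784, 3.5988, 4.3455]

Reading degrees in the order [0, 1, 2, 3, 4, 5, 6, 7, 8] gives [2, 2, 2, 2, 1, 3, 2, 1, 1]; set D = diag(2, 2, 2, 2, 1, 3, 2, 1, 1) and form L = D - A. Diagonalising L (or applying a numerical eigensolver to the 9x9 matrix) gives the spectrum above. By the matrix-tree theorem the graph has (1/9) * product of the nonzero eigenvalues = 1 spanning tree. There is one zero in the spectrum, matching the 1 component.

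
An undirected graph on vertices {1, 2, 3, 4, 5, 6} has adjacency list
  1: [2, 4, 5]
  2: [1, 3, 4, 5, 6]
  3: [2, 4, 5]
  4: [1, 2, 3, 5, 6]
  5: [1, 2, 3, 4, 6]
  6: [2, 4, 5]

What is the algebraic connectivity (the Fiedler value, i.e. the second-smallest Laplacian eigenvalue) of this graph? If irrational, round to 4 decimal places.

Each diagonal entry of L is the vertex degree and each off-diagonal entry is -1 where an edge is present, 0 otherwise; in the order [1, 2, 3, 4, 5, 6] the diagonal is [3, 5, 3, 5, 5, 3]. The smallest Laplacian eigenvalue is always 0. The next one, lambda_2 = 3, measures how hard the graph is to disconnect: larger values mean better connectivity.

3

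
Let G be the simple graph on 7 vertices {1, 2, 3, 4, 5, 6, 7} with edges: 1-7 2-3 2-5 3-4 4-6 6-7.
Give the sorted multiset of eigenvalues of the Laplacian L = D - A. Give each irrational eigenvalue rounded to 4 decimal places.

Each diagonal entry of L is the vertex degree and each off-diagonal entry is -1 where an edge is present, 0 otherwise; in the order [1, 2, 3, 4, 5, 6, 7] the diagonal is [1, 2, 2, 2, 1, 2, 2]. The multiplicity of 0 as a Laplacian eigenvalue equals the number of connected components. By the matrix-tree theorem the graph has (1/7) * product of the nonzero eigenvalues = 1 spanning tree.

[0, 0.1981, 0.7530, 1.5550, 2.4450, 3.2470, 3.8019]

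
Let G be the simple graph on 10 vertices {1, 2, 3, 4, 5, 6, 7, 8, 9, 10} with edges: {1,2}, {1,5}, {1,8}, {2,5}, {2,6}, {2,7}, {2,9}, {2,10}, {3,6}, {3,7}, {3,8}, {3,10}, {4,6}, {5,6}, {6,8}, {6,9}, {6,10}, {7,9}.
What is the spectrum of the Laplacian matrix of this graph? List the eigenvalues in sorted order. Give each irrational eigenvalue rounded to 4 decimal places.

Each diagonal entry of L is the vertex degree and each off-diagonal entry is -1 where an edge is present, 0 otherwise; in the order [1, 2, 3, 4, 5, 6, 7, 8, 9, 10] the diagonal is [3, 6, 4, 1, 3, 7, 3, 3, 3, 3]. Diagonalising L (or applying a numerical eigensolver to the 10x10 matrix) gives the spectrum above. By the matrix-tree theorem the graph has (1/10) * product of the nonzero eigenvalues = 4711 spanning trees. The eigenvalues sum to 36, which equals trace(L) = 2|E|.

[0, 0.9494, 1.7529, 2.2635, 2.7468, 3.6655, 4.0234, 5.3520, 6.9665, 8.2799]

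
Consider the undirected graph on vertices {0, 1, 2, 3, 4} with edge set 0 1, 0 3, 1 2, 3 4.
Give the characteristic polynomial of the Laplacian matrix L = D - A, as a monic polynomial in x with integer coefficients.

x^5 - 8x^4 + 21x^3 - 20x^2 + 5x

With the vertex order [0, 1, 2, 3, 4], the degrees are [2, 2, 1, 2, 1], giving D = diag(2, 2, 1, 2, 1) and L = D - A. Computing det(xI - L) by cofactor expansion (or equivalently via sum-over-permutations) gives x^5 - 8x^4 + 21x^3 - 20x^2 + 5x. Since p(0) = det(-L) = 0, x divides p(x). The largest eigenvalue, 3.6180, is at most the vertex count 5.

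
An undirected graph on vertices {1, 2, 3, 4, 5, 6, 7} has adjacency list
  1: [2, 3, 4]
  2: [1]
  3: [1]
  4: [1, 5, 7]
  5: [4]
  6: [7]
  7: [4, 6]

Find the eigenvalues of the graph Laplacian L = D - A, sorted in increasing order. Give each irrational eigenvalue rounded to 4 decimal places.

[0, 0.3217, 0.6802, 1, 2.1397, 3.2297, 4.6287]

Each diagonal entry of L is the vertex degree and each off-diagonal entry is -1 where an edge is present, 0 otherwise; in the order [1, 2, 3, 4, 5, 6, 7] the diagonal is [3, 1, 1, 3, 1, 1, 2]. The multiplicity of 0 as a Laplacian eigenvalue equals the number of connected components. By the matrix-tree theorem the graph has (1/7) * product of the nonzero eigenvalues = 1 spanning tree.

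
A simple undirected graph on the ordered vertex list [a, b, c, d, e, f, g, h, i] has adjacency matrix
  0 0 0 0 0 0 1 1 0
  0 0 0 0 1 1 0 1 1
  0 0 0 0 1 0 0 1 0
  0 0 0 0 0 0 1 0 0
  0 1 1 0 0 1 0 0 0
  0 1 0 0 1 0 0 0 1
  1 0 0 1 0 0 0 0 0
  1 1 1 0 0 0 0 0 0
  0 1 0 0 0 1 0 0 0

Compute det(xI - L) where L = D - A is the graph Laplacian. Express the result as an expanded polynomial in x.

x^9 - 22x^8 + 201x^7 - 988x^6 + 2824x^5 - 4720x^4 + 4371x^3 - 1932x^2 + 261x

Each diagonal entry of L is the vertex degree and each off-diagonal entry is -1 where an edge is present, 0 otherwise; in the order [a, b, c, d, e, f, g, h, i] the diagonal is [2, 4, 2, 1, 3, 3, 2, 3, 2]. Computing det(xI - L) by cofactor expansion (or equivalently via sum-over-permutations) gives x^9 - 22x^8 + 201x^7 - 988x^6 + 2824x^5 - 4720x^4 + 4371x^3 - 1932x^2 + 261x. Since p(0) = det(-L) = 0, x divides p(x). There is one zero in the spectrum, matching the 1 component.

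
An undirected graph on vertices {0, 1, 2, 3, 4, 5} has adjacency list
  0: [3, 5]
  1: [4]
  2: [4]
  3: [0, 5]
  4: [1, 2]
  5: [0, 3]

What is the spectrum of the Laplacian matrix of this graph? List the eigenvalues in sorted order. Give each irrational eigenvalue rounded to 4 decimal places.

[0, 0, 1, 3, 3, 3]

Each diagonal entry of L is the vertex degree and each off-diagonal entry is -1 where an edge is present, 0 otherwise; in the order [0, 1, 2, 3, 4, 5] the diagonal is [2, 1, 1, 2, 2, 2]. Diagonalising L (or applying a numerical eigensolver to the 6x6 matrix) gives the spectrum above. The 2 zero eigenvalues correspond to the 2 connected components.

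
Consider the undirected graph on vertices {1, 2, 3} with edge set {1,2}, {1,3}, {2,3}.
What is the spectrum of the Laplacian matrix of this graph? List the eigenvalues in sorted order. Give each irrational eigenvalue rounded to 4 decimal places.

With the vertex order [1, 2, 3], the degrees are [2, 2, 2], giving D = diag(2, 2, 2) and L = D - A. Diagonalising L (or applying a numerical eigensolver to the 3x3 matrix) gives the spectrum above. The largest eigenvalue, 3, is at most the vertex count 3.

[0, 3, 3]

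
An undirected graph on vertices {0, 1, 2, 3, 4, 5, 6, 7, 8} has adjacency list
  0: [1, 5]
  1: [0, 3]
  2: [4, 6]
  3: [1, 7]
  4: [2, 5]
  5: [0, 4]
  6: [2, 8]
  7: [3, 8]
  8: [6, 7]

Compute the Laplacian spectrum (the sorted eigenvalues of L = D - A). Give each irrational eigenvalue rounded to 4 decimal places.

[0, 0.4679, 0.4679, 1.6527, 1.6527, 3, 3, 3.8794, 3.8794]

With the vertex order [0, 1, 2, 3, 4, 5, 6, 7, 8], the degrees are [2, 2, 2, 2, 2, 2, 2, 2, 2], giving D = diag(2, 2, 2, 2, 2, 2, 2, 2, 2) and L = D - A. L is symmetric positive semidefinite, so every eigenvalue is real and nonnegative. The single zero eigenvalue shows the graph is connected. There is one zero in the spectrum, matching the 1 component. The largest eigenvalue, 3.8794, is at most the vertex count 9.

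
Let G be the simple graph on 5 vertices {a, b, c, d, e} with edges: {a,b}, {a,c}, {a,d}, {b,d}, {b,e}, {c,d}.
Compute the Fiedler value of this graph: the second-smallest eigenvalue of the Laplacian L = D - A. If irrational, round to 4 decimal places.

Each diagonal entry of L is the vertex degree and each off-diagonal entry is -1 where an edge is present, 0 otherwise; in the order [a, b, c, d, e] the diagonal is [3, 3, 2, 3, 1]. Computing the eigenvalues of L and sorting gives [0, 0.8299, 2.6889, 4, 4.4812]. The Fiedler value lambda_2 = 0.8299 is strictly positive, so the graph is connected. By the matrix-tree theorem the graph has (1/5) * product of the nonzero eigenvalues = 8 spanning trees.

0.8299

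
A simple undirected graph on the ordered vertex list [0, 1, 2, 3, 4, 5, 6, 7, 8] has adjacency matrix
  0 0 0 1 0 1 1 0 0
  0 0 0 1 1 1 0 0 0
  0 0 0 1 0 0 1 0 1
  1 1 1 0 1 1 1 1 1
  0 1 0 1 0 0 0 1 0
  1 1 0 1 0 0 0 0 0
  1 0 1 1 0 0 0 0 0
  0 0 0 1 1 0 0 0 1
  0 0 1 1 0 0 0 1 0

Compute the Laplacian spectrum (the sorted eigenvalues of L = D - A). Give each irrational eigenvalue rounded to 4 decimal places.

Reading degrees in the order [0, 1, 2, 3, 4, 5, 6, 7, 8] gives [3, 3, 3, 8, 3, 3, 3, 3, 3]; set D = diag(3, 3, 3, 8, 3, 3, 3, 3, 3) and form L = D - A. Diagonalising L (or applying a numerical eigensolver to the 9x9 matrix) gives the spectrum above. The largest eigenvalue, 9, is at most the vertex count 9.

[0, 1.5858, 1.5858, 3, 3, 4.4142, 4.4142, 5, 9]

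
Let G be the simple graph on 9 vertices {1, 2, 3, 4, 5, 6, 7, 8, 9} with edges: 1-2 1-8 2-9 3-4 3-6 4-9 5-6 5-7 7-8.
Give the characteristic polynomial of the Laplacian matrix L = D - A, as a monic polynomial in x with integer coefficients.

Each diagonal entry of L is the vertex degree and each off-diagonal entry is -1 where an edge is present, 0 otherwise; in the order [1, 2, 3, 4, 5, 6, 7, 8, 9] the diagonal is [2, 2, 2, 2, 2, 2, 2, 2, 2]. L has integer entries, so p(x) = det(xI - L) has integer coefficients. Expanding the determinant yields x^9 - 18x^8 + 135x^7 - 546x^6 + 1287x^5 - 1782x^4 + 1386x^3 - 540x^2 + 81x. The constant term is 0 because L is singular (the all-ones vector lies in its kernel). There is one zero in the spectrum, matching the 1 component.

x^9 - 18x^8 + 135x^7 - 546x^6 + 1287x^5 - 1782x^4 + 1386x^3 - 540x^2 + 81x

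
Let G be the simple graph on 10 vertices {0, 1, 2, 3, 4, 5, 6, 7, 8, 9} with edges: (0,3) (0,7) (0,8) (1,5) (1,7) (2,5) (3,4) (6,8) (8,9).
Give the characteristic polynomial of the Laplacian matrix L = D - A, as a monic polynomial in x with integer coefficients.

x^10 - 18x^9 + 134x^8 - 536x^7 + 1253x^6 - 1746x^5 + 1420x^4 - 632x^3 + 134x^2 - 10x

Reading degrees in the order [0, 1, 2, 3, 4, 5, 6, 7, 8, 9] gives [3, 2, 1, 2, 1, 2, 1, 2, 3, 1]; set D = diag(3, 2, 1, 2, 1, 2, 1, 2, 3, 1) and form L = D - A. L has integer entries, so p(x) = det(xI - L) has integer coefficients. Expanding the determinant yields x^10 - 18x^9 + 134x^8 - 536x^7 + 1253x^6 - 1746x^5 + 1420x^4 - 632x^3 + 134x^2 - 10x. The coefficient of x^9 equals -trace(L) = -18, matching the sum of degrees. There is one zero in the spectrum, matching the 1 component. By the matrix-tree theorem the graph has (1/10) * product of the nonzero eigenvalues = 1 spanning tree.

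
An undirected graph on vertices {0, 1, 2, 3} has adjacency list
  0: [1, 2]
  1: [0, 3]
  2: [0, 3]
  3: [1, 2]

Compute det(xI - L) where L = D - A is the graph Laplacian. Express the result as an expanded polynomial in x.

x^4 - 8x^3 + 20x^2 - 16x

Each diagonal entry of L is the vertex degree and each off-diagonal entry is -1 where an edge is present, 0 otherwise; in the order [0, 1, 2, 3] the diagonal is [2, 2, 2, 2]. L has integer entries, so p(x) = det(xI - L) has integer coefficients. Expanding the determinant yields x^4 - 8x^3 + 20x^2 - 16x. The coefficient of x^3 equals -trace(L) = -8, matching the sum of degrees. The eigenvalues sum to 8, which equals trace(L) = 2|E|.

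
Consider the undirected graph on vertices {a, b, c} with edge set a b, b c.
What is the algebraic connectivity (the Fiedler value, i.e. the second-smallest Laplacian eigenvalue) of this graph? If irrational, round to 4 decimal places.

1

Reading degrees in the order [a, b, c] gives [1, 2, 1]; set D = diag(1, 2, 1) and form L = D - A. The sorted Laplacian eigenvalues are [0, 1, 3]; the algebraic connectivity is the second entry, 1. The largest eigenvalue, 3, is at most the vertex count 3. By the matrix-tree theorem the graph has (1/3) * product of the nonzero eigenvalues = 1 spanning tree.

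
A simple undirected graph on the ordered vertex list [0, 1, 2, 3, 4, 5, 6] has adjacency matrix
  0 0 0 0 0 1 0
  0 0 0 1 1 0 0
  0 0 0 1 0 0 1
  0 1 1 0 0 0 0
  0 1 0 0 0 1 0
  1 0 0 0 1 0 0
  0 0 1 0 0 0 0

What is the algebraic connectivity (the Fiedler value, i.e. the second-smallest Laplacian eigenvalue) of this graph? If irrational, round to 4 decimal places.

0.1981

Each diagonal entry of L is the vertex degree and each off-diagonal entry is -1 where an edge is present, 0 otherwise; in the order [0, 1, 2, 3, 4, 5, 6] the diagonal is [1, 2, 2, 2, 2, 2, 1]. The sorted Laplacian eigenvalues are [0, 0.1981, 0.7530, 1.5550, 2.4450, 3.2470, 3.8019]; the algebraic connectivity is the second entry, 0.1981. By the matrix-tree theorem the graph has (1/7) * product of the nonzero eigenvalues = 1 spanning tree.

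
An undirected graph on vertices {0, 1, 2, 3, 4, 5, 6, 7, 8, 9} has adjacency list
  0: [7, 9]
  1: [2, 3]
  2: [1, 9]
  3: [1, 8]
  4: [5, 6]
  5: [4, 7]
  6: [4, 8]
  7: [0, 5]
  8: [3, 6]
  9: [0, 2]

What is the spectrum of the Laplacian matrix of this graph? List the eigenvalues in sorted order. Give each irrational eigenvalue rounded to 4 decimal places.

[0, 0.3820, 0.3820, 1.3820, 1.3820, 2.6180, 2.6180, 3.6180, 3.6180, 4]

Reading degrees in the order [0, 1, 2, 3, 4, 5, 6, 7, 8, 9] gives [2, 2, 2, 2, 2, 2, 2, 2, 2, 2]; set D = diag(2, 2, 2, 2, 2, 2, 2, 2, 2, 2) and form L = D - A. Since every row of L sums to 0, the all-ones vector is in the kernel and 0 is an eigenvalue. The single zero eigenvalue shows the graph is connected. There is one zero in the spectrum, matching the 1 component.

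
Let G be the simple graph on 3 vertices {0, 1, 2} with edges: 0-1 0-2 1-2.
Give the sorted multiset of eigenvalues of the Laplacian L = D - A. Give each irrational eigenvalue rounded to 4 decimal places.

[0, 3, 3]

Each diagonal entry of L is the vertex degree and each off-diagonal entry is -1 where an edge is present, 0 otherwise; in the order [0, 1, 2] the diagonal is [2, 2, 2]. L is symmetric positive semidefinite, so every eigenvalue is real and nonnegative. By the matrix-tree theorem the graph has (1/3) * product of the nonzero eigenvalues = 3 spanning trees. The largest eigenvalue, 3, is at most the vertex count 3.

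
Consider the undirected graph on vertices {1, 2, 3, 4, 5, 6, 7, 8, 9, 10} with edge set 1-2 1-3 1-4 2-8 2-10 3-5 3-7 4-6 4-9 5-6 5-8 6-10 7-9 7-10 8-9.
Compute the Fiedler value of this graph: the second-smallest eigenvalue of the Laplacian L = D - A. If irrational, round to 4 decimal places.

Each diagonal entry of L is the vertex degree and each off-diagonal entry is -1 where an edge is present, 0 otherwise; in the order [1, 2, 3, 4, 5, 6, 7, 8, 9, 10] the diagonal is [3, 3, 3, 3, 3, 3, 3, 3, 3, 3]. The smallest Laplacian eigenvalue is always 0. The next one, lambda_2 = 2, measures how hard the graph is to disconnect: larger values mean better connectivity.

2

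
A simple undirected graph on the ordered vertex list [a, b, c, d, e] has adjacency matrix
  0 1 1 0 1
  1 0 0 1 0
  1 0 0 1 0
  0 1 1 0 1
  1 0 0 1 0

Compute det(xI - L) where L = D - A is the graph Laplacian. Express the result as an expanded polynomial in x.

x^5 - 12x^4 + 51x^3 - 92x^2 + 60x

Reading degrees in the order [a, b, c, d, e] gives [3, 2, 2, 3, 2]; set D = diag(3, 2, 2, 3, 2) and form L = D - A. The eigenvalues of L are [0, 2, 2, 3, 5]; the characteristic polynomial is the product of (x - lambda_i), which multiplies out to x^5 - 12x^4 + 51x^3 - 92x^2 + 60x. The coefficient of x^4 equals -trace(L) = -12, matching the sum of degrees. By the matrix-tree theorem the graph has (1/5) * product of the nonzero eigenvalues = 12 spanning trees.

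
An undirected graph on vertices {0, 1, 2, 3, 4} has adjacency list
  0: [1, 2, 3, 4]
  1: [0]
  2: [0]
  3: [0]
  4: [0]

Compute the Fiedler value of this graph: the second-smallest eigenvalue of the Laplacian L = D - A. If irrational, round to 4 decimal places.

Reading degrees in the order [0, 1, 2, 3, 4] gives [4, 1, 1, 1, 1]; set D = diag(4, 1, 1, 1, 1) and form L = D - A. The sorted Laplacian eigenvalues are [0, 1, 1, 1, 5]; the algebraic connectivity is the second entry, 1. There is one zero in the spectrum, matching the 1 component. The eigenvalues sum to 8, which equals trace(L) = 2|E|.

1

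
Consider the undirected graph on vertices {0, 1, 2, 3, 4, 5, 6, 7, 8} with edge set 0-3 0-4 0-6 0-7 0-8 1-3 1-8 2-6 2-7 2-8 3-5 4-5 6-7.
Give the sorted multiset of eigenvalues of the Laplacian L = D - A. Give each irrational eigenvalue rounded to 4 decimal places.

[0, 0.7727, 1.2426, 2.4991, 3, 3.7127, 4, 4.2028, 6.5700]

With the vertex order [0, 1, 2, 3, 4, 5, 6, 7, 8], the degrees are [5, 2, 3, 3, 2, 2, 3, 3, 3], giving D = diag(5, 2, 3, 3, 2, 2, 3, 3, 3) and L = D - A. Since every row of L sums to 0, the all-ones vector is in the kernel and 0 is an eigenvalue. The eigenvalues sum to 26, which equals trace(L) = 2|E|. There is one zero in the spectrum, matching the 1 component.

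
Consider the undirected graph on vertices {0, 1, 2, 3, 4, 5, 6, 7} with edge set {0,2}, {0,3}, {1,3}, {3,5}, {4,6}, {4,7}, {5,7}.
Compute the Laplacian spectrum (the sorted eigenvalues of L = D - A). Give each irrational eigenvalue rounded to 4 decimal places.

[0, 0.1864, 0.5858, 1, 2, 2.4707, 3.4142, 4.3429]

With the vertex order [0, 1, 2, 3, 4, 5, 6, 7], the degrees are [2, 1, 1, 3, 2, 2, 1, 2], giving D = diag(2, 1, 1, 3, 2, 2, 1, 2) and L = D - A. L is symmetric positive semidefinite, so every eigenvalue is real and nonnegative. The largest eigenvalue, 4.3429, is at most the vertex count 8. The eigenvalues sum to 14, which equals trace(L) = 2|E|.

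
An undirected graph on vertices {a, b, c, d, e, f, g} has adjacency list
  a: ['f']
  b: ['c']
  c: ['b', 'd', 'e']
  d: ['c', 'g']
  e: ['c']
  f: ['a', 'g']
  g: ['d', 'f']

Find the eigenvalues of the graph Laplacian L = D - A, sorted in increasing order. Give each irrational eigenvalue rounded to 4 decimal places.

Each diagonal entry of L is the vertex degree and each off-diagonal entry is -1 where an edge is present, 0 otherwise; in the order [a, b, c, d, e, f, g] the diagonal is [1, 1, 3, 2, 1, 2, 2]. The multiplicity of 0 as a Laplacian eigenvalue equals the number of connected components.

[0, 0.2254, 1, 1, 2.1859, 3.3604, 4.2283]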